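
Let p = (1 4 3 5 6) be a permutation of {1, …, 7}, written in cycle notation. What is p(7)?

7 does not appear in any cycle of p, so it is a fixed point: p(7) = 7.

7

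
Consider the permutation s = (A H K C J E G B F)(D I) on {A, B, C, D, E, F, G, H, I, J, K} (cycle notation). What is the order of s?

18

The cycle type of s is (9, 2).
The order of s is the least common multiple of its cycle lengths: lcm(9, 2) = 18.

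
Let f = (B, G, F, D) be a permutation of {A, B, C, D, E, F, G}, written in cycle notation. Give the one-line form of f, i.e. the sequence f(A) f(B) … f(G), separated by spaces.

A G C B E D F

Each element maps to the next entry in its cycle (wrapping to the front): A↦A, B↦G, C↦C, D↦B, E↦E, F↦D, G↦F.
So the one-line form is A G C B E D F.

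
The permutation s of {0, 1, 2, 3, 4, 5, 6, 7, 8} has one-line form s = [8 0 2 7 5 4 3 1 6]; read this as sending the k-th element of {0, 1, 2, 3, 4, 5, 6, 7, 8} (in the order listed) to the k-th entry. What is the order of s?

6

Decomposing into disjoint cycles gives cycle lengths 6, 2, 1.
The order of s is the least common multiple of its cycle lengths: lcm(6, 2) = 6.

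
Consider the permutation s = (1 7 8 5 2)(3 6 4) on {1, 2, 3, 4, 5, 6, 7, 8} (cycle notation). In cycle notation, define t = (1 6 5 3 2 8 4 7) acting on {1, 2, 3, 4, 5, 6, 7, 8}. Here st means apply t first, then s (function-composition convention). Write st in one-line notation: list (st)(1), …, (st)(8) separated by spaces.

Chase each element through t then s: 1 → 6 → 4; 2 → 8 → 5; 3 → 2 → 1; 4 → 7 → 8; 5 → 3 → 6; 6 → 5 → 2; 7 → 1 → 7; 8 → 4 → 3.
Collecting the images, st = [4 5 1 8 6 2 7 3].

4 5 1 8 6 2 7 3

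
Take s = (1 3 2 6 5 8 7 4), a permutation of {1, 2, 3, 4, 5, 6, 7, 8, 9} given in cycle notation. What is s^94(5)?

5 lies in the 8-cycle (1 3 2 6 5 8 7 4).
On an 8-cycle, s^8 is the identity, so s^94 = s^6 there (94 ≡ 6 mod 8).
Advancing 6 steps from 5: 5 → 8 → 7 → 4 → 1 → 3 → 2.

2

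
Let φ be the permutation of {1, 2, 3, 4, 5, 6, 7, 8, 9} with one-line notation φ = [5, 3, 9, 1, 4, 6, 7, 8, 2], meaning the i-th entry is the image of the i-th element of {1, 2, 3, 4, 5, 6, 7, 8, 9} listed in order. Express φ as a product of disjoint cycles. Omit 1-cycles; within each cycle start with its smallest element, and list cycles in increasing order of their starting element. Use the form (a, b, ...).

(1, 5, 4)(2, 3, 9)

From 1: 1 → 5 → 4 → 1, closing the cycle (1, 5, 4).
Continuing from each remaining unvisited element yields (1, 5, 4)(2, 3, 9).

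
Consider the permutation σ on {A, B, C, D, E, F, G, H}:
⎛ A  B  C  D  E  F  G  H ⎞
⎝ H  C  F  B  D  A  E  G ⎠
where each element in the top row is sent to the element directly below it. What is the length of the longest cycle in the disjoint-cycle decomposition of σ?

Decomposing into disjoint cycles gives (A H G E D B C F); the longest has length 8.

8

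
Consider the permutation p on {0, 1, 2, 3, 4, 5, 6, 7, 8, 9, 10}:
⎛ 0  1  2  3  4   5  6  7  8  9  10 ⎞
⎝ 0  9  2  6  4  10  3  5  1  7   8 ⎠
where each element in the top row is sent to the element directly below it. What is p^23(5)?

7

Tracing 5 → 10 → … returns to 5 after 6 steps, so 5 lies in a 6-cycle (1, 9, 7, 5, 10, 8).
On a 6-cycle, p^6 is the identity, so p^23 = p^5 there (23 ≡ 5 mod 6).
Advancing 5 steps from 5: 5 → 10 → 8 → 1 → 9 → 7.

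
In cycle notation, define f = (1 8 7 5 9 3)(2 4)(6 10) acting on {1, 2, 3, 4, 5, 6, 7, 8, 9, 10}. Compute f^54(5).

5

5 lies in the 6-cycle (1 8 7 5 9 3).
Since the cycle has length 6, f^54 acts on it the same as f^0 (54 mod 6 = 0).
So f^54(5) = 5.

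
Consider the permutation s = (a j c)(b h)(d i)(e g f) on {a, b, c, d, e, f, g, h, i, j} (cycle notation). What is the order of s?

The disjoint cycles have lengths 3, 3, 2, 2.
The order of s is the least common multiple of its cycle lengths: lcm(3, 3, 2, 2) = 6.

6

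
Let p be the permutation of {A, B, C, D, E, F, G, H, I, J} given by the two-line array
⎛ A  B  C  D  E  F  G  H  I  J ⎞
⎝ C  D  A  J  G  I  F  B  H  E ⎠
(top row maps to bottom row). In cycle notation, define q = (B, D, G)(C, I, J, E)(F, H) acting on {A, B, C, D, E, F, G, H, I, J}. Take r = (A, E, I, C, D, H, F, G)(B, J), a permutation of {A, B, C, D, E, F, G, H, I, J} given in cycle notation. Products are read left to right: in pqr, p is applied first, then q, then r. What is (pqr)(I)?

Chase I: p(I) = H; q(H) = F; r(F) = G. Hence (pqr)(I) = G.

G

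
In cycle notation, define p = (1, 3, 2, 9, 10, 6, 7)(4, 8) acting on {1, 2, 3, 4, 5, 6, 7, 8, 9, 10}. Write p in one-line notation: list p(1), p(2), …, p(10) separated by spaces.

Image by image: 1→3, 2→9, 3→2, 4→8, 5→5, 6→7, 7→1, 8→4, 9→10, 10→6.
So the one-line form is 3 9 2 8 5 7 1 4 10 6.

3 9 2 8 5 7 1 4 10 6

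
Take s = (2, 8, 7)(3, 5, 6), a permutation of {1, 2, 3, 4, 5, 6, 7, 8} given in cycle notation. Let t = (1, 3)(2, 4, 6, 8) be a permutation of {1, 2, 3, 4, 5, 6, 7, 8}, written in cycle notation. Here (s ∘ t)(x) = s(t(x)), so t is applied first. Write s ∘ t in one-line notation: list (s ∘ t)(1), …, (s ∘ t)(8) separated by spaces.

(s ∘ t)(x) = s(t(x)). Computing each image: s(t(1)) = s(3) = 5, s(t(2)) = s(4) = 4, s(t(3)) = s(1) = 1, s(t(4)) = s(6) = 3, s(t(5)) = s(5) = 6, s(t(6)) = s(8) = 7, s(t(7)) = s(7) = 2, s(t(8)) = s(2) = 8.
Hence s ∘ t = [5 4 1 3 6 7 2 8].

5 4 1 3 6 7 2 8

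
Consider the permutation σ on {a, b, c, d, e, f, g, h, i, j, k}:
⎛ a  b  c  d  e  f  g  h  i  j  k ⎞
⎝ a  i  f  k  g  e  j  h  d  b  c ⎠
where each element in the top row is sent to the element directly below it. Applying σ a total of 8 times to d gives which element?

Tracing d → k → … returns to d after 9 steps, so d lies in a 9-cycle (b, i, d, k, c, f, e, g, j).
Stepping 8 places around the cycle: d → k → c → f → e → g → j → b → i.

i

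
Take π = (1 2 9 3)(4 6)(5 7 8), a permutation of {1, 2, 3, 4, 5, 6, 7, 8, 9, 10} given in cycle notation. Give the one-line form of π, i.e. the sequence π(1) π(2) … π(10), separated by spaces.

Reading each image from the cycles: 1→2, 2→9, 3→1, 4→6, 5→7, 6→4, 7→8, 8→5, 9→3, 10→10.
Listing these in domain order gives 2 9 1 6 7 4 8 5 3 10.

2 9 1 6 7 4 8 5 3 10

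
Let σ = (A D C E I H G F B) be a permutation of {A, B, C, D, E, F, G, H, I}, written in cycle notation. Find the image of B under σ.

B appears in (A D C E I H G F B); the next entry (wrapping around) is A.

A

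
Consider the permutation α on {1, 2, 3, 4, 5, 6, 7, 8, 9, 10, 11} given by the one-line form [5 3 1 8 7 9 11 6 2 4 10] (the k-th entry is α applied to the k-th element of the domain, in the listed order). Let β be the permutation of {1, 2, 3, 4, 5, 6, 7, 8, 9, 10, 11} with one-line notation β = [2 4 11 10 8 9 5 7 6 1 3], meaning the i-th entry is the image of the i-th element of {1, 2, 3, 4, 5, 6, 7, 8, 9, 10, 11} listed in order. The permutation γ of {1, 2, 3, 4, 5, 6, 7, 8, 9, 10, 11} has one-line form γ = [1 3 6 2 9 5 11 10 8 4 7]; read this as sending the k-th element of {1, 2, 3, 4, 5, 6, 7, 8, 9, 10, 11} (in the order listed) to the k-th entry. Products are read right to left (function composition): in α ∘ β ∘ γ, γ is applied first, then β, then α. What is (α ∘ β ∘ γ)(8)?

5

Apply the permutations in order: γ(8) = 10, then β(10) = 1, then α(1) = 5. So (α ∘ β ∘ γ)(8) = 5.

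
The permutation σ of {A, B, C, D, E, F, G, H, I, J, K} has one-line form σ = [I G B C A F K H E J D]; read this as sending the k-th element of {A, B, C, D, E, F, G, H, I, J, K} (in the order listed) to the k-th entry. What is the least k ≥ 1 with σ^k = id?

15

Decomposing into disjoint cycles gives cycle lengths 5, 3, 1, 1, 1.
The order of σ is the least common multiple of its cycle lengths: lcm(5, 3) = 15.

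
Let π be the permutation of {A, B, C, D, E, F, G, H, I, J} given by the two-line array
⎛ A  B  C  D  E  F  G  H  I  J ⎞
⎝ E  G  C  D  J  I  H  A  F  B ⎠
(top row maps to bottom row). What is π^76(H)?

B

Tracing H → A → … returns to H after 6 steps, so H lies in a 6-cycle (A E J B G H).
Powers repeat with period 6 on this cycle, and 76 mod 6 = 4, so π^76(H) = π^4(H).
Stepping 4 places around the cycle: H → A → E → J → B.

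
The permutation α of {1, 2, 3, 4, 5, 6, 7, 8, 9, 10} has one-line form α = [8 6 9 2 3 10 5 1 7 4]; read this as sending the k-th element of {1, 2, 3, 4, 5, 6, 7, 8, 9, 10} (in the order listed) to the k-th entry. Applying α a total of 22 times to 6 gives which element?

4

Tracing 6 → 10 → … returns to 6 after 4 steps, so 6 lies in a 4-cycle (2 6 10 4).
On a 4-cycle, α^4 is the identity, so α^22 = α^2 there (22 ≡ 2 mod 4).
Advancing 2 steps from 6: 6 → 10 → 4.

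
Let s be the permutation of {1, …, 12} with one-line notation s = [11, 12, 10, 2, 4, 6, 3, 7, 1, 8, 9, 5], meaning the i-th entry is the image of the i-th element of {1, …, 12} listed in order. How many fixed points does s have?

The fixed points (elements with s(x) = x) are {6}, so there is 1.

1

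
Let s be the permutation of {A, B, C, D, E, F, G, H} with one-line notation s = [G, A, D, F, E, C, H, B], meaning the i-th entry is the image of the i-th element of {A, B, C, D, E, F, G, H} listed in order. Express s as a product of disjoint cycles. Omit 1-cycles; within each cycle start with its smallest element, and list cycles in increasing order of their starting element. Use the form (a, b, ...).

(A, G, H, B)(C, D, F)

From A: A → G → H → B → A, closing the cycle (A, G, H, B).
Repeating from the next unused element and collecting all non-trivial cycles gives (A, G, H, B)(C, D, F).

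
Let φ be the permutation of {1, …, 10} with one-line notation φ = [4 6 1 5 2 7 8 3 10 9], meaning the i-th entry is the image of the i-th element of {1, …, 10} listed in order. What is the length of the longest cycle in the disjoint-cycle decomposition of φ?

Decomposing into disjoint cycles gives (1, 4, 5, 2, 6, 7, 8, 3)(9, 10); the longest has length 8.

8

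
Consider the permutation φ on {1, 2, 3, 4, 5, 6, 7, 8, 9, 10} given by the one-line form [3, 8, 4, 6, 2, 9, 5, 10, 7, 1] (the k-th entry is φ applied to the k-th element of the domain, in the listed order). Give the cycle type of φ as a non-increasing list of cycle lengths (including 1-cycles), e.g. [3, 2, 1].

[10]

The disjoint cycles are (1 3 4 6 9 7 5 2 8 10), with lengths 10 in non-increasing order.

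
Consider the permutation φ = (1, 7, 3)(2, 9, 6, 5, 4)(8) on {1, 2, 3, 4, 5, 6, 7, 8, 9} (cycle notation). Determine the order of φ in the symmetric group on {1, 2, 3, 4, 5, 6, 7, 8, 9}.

15

The cycle type of φ is (5, 3, 1).
The order is lcm(5, 3) = 15.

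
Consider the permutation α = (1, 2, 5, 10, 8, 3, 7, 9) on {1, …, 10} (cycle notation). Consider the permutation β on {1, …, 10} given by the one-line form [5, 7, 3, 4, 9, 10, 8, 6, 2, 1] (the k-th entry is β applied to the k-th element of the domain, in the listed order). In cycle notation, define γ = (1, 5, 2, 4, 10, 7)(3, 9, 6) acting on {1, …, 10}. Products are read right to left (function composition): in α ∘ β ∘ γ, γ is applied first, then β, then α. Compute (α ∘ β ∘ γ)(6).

Apply the permutations in order: γ(6) = 3, then β(3) = 3, then α(3) = 7. So (α ∘ β ∘ γ)(6) = 7.

7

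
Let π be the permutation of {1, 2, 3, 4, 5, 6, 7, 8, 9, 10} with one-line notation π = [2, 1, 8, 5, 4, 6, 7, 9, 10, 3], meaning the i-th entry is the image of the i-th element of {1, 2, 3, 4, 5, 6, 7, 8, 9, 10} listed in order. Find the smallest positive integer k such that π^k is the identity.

4

Decomposing into disjoint cycles gives cycle lengths 4, 2, 2, 1, 1.
The order of π is the least common multiple of its cycle lengths: lcm(4, 2, 2) = 4.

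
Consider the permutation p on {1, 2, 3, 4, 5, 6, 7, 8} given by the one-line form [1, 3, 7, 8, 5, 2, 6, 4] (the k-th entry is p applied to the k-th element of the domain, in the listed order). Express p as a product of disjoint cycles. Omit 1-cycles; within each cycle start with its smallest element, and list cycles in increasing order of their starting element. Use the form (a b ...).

From 2: 2 → 3 → 7 → 6 → 2, closing the cycle (2 3 7 6).
Repeating from the next unused element and collecting all non-trivial cycles gives (2 3 7 6)(4 8).

(2 3 7 6)(4 8)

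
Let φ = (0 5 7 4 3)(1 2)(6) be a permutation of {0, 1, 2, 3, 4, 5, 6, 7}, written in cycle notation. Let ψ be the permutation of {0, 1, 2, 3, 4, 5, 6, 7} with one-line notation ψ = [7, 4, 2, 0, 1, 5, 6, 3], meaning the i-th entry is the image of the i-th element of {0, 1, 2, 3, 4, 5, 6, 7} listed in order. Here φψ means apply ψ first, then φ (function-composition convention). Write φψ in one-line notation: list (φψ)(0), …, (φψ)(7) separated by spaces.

4 3 1 5 2 7 6 0

(φψ)(x) = φ(ψ(x)). Computing each image: φ(ψ(0)) = φ(7) = 4, φ(ψ(1)) = φ(4) = 3, φ(ψ(2)) = φ(2) = 1, φ(ψ(3)) = φ(0) = 5, φ(ψ(4)) = φ(1) = 2, φ(ψ(5)) = φ(5) = 7, φ(ψ(6)) = φ(6) = 6, φ(ψ(7)) = φ(3) = 0.
Hence φψ = [4 3 1 5 2 7 6 0].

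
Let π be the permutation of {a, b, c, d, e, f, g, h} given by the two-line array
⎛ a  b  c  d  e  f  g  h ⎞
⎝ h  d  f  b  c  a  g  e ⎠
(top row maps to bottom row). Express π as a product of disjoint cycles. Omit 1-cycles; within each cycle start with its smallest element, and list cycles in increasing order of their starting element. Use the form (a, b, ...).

Iterating π from a gives a → h → e → c → f → a; that is the 5-cycle (a, h, e, c, f).
Continuing from each remaining unvisited element yields (a, h, e, c, f)(b, d).

(a, h, e, c, f)(b, d)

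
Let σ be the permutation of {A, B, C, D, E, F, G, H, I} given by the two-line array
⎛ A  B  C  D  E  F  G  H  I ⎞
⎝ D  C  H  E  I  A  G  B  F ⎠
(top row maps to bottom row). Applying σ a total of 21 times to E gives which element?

Tracing E → I → … returns to E after 5 steps, so E lies in a 5-cycle (A D E I F).
On a 5-cycle, σ^5 is the identity, so σ^21 = σ^1 there (21 ≡ 1 mod 5).
Advancing 1 step from E: E → I.

I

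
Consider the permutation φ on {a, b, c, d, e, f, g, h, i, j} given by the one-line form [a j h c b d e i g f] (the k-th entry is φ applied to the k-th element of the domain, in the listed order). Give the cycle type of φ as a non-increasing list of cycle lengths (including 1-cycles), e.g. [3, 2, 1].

[9, 1]

The disjoint cycles are (a)(b j f d c h i g e), with lengths 9, 1 in non-increasing order.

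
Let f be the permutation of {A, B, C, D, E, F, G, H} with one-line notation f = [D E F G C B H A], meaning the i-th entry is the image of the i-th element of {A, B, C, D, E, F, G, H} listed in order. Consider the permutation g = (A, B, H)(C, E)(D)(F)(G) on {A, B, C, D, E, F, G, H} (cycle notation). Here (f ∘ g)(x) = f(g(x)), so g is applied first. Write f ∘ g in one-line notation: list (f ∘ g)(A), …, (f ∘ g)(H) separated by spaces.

E A C G F B H D

(f ∘ g)(x) = f(g(x)). Computing each image: f(g(A)) = f(B) = E, f(g(B)) = f(H) = A, f(g(C)) = f(E) = C, f(g(D)) = f(D) = G, f(g(E)) = f(C) = F, f(g(F)) = f(F) = B, f(g(G)) = f(G) = H, f(g(H)) = f(A) = D.
Hence f ∘ g = [E A C G F B H D].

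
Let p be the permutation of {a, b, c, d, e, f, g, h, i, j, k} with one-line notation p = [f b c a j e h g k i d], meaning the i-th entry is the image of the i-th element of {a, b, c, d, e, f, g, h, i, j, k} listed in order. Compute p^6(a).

Tracing a → f → … returns to a after 7 steps, so a lies in a 7-cycle (a, f, e, j, i, k, d).
Advancing 6 steps from a: a → f → e → j → i → k → d.

d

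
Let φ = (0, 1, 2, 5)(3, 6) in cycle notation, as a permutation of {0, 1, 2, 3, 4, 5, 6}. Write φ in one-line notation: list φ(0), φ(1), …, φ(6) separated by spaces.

1 2 5 6 4 0 3

Image by image: 0↦1, 1↦2, 2↦5, 3↦6, 4↦4, 5↦0, 6↦3.
Listing these in domain order gives 1 2 5 6 4 0 3.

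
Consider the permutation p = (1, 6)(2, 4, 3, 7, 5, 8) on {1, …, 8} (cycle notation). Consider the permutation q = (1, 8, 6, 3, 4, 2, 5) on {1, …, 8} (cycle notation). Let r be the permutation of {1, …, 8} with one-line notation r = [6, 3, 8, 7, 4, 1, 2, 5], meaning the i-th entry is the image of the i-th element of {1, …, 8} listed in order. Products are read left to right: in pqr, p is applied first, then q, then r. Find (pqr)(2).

Apply the permutations in order: p(2) = 4, then q(4) = 2, then r(2) = 3. So (pqr)(2) = 3.

3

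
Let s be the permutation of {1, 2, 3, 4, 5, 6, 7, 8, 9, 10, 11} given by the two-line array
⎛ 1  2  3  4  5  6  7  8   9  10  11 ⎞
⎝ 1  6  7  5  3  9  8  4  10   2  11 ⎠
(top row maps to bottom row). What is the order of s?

20

Writing s as disjoint cycles, the cycle lengths are 5, 4, 1, 1.
Since disjoint cycles commute, ord(s) = lcm(5, 4) = 20.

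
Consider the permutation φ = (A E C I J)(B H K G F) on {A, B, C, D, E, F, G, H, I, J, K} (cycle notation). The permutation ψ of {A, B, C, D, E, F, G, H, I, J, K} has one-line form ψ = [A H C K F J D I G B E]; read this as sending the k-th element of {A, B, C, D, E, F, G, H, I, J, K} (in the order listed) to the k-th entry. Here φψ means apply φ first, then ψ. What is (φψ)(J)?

φ(J) = A, then ψ(A) = A; composing gives (φψ)(J) = A.

A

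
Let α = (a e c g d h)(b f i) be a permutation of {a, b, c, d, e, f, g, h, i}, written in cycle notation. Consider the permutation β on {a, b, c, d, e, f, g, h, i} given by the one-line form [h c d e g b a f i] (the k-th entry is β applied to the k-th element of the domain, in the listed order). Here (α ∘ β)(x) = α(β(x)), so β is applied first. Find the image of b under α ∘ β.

First apply β: β(b) = c, then α(c) = g. Thus (α ∘ β)(b) = g.

g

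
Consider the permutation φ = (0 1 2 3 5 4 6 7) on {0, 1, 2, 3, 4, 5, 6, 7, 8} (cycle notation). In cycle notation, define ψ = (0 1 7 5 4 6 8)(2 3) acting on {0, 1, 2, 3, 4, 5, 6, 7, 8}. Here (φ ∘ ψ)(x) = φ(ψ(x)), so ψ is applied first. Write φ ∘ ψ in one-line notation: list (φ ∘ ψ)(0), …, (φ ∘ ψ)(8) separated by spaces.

2 0 5 3 7 6 8 4 1

For each element, apply ψ then φ: 0 → 1 → 2; 1 → 7 → 0; 2 → 3 → 5; 3 → 2 → 3; 4 → 6 → 7; 5 → 4 → 6; 6 → 8 → 8; 7 → 5 → 4; 8 → 0 → 1.
So φ ∘ ψ in one-line form is 2 0 5 3 7 6 8 4 1.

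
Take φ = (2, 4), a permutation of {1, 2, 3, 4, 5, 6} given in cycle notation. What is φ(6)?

6

6 does not appear in any cycle of φ, so it is a fixed point: φ(6) = 6.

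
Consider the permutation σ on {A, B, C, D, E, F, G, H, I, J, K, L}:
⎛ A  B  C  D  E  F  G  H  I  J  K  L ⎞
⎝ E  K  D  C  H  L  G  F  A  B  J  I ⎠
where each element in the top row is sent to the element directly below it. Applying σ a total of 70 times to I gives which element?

Tracing I → A → … returns to I after 6 steps, so I lies in a 6-cycle (A E H F L I).
Powers repeat with period 6 on this cycle, and 70 mod 6 = 4, so σ^70(I) = σ^4(I).
Stepping 4 places around the cycle: I → A → E → H → F.

F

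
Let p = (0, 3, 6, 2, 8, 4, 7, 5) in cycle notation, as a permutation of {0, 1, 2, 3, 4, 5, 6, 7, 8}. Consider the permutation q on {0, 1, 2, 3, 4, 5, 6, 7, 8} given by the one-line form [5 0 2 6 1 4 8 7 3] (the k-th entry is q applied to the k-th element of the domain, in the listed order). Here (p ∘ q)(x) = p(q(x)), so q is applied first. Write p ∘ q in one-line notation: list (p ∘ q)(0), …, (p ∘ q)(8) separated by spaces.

0 3 8 2 1 7 4 5 6

(p ∘ q)(x) = p(q(x)). Computing each image: p(q(0)) = p(5) = 0, p(q(1)) = p(0) = 3, p(q(2)) = p(2) = 8, p(q(3)) = p(6) = 2, p(q(4)) = p(1) = 1, p(q(5)) = p(4) = 7, p(q(6)) = p(8) = 4, p(q(7)) = p(7) = 5, p(q(8)) = p(3) = 6.
Hence p ∘ q = [0 3 8 2 1 7 4 5 6].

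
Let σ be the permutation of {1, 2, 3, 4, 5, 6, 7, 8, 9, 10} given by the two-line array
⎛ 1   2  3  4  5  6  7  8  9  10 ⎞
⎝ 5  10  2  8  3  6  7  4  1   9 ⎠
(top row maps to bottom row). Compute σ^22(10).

3

Tracing 10 → 9 → … returns to 10 after 6 steps, so 10 lies in a 6-cycle (1, 5, 3, 2, 10, 9).
Since the cycle has length 6, σ^22 acts on it the same as σ^4 (22 mod 6 = 4).
Advancing 4 steps from 10: 10 → 9 → 1 → 5 → 3.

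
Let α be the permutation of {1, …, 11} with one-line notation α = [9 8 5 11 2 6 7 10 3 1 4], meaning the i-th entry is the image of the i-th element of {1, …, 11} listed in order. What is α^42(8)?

8

Tracing 8 → 10 → … returns to 8 after 7 steps, so 8 lies in a 7-cycle (1, 9, 3, 5, 2, 8, 10).
Powers repeat with period 7 on this cycle, and 42 mod 7 = 0, so α^42(8) = α^0(8).
So α^42(8) = 8.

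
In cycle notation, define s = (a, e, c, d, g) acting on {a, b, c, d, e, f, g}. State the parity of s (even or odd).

even

The cycle lengths are 5, 1, 1.
A cycle of length ℓ contributes ℓ−1 transpositions, so s is a product of 4 transpositions — even.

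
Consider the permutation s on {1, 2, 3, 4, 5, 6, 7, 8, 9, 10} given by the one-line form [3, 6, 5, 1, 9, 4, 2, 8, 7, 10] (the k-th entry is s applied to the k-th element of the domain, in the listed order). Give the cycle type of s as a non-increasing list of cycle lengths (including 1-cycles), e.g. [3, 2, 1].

The disjoint cycles are (1, 3, 5, 9, 7, 2, 6, 4)(8)(10), with lengths 8, 1, 1 in non-increasing order.

[8, 1, 1]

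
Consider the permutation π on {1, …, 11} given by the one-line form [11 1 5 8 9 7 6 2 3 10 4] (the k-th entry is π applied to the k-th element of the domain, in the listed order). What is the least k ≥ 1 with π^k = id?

30

Writing π as disjoint cycles, the cycle lengths are 5, 3, 2, 1.
The order is lcm(5, 3, 2) = 30.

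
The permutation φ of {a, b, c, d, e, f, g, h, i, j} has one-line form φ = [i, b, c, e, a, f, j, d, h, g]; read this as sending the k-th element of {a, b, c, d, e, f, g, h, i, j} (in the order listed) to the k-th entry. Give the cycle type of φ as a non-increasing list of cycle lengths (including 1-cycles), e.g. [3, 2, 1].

[5, 2, 1, 1, 1]

The disjoint cycles are (a, i, h, d, e)(b)(c)(f)(g, j), with lengths 5, 2, 1, 1, 1 in non-increasing order.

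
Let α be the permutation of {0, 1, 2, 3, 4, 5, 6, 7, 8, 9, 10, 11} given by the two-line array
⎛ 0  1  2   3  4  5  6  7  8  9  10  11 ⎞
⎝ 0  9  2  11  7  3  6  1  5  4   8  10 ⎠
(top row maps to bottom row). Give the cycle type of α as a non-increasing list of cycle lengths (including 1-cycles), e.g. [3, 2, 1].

The disjoint cycles are (0)(1, 9, 4, 7)(2)(3, 11, 10, 8, 5)(6), with lengths 5, 4, 1, 1, 1 in non-increasing order.

[5, 4, 1, 1, 1]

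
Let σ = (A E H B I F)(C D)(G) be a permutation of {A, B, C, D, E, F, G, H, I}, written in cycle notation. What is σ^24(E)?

E lies in the 6-cycle (A E H B I F).
On a 6-cycle, σ^6 is the identity, so σ^24 = σ^0 there (24 ≡ 0 mod 6).
So σ^24(E) = E.

E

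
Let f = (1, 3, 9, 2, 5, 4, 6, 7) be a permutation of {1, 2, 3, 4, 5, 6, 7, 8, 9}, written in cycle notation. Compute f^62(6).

6 lies in the 8-cycle (1, 3, 9, 2, 5, 4, 6, 7).
On an 8-cycle, f^8 is the identity, so f^62 = f^6 there (62 ≡ 6 mod 8).
Advancing 6 steps from 6: 6 → 7 → 1 → 3 → 9 → 2 → 5.

5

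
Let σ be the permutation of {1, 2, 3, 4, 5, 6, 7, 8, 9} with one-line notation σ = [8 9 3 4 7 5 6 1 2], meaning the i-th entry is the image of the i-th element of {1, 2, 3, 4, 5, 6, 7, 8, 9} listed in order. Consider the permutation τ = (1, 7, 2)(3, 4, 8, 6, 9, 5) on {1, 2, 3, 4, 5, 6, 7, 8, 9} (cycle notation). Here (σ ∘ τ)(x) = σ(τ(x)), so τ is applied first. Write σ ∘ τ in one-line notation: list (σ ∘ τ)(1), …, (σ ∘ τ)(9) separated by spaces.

6 8 4 1 3 2 9 5 7

Chase each element through τ then σ: 1 → 7 → 6; 2 → 1 → 8; 3 → 4 → 4; 4 → 8 → 1; 5 → 3 → 3; 6 → 9 → 2; 7 → 2 → 9; 8 → 6 → 5; 9 → 5 → 7.
Collecting the images, σ ∘ τ = [6 8 4 1 3 2 9 5 7].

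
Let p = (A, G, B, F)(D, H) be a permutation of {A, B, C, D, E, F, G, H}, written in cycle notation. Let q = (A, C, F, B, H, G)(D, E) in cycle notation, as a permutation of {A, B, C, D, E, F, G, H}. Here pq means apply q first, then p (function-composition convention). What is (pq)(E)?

(pq)(E) = p(q(E)). q(E) = D, then p(D) = H. So (pq)(E) = H.

H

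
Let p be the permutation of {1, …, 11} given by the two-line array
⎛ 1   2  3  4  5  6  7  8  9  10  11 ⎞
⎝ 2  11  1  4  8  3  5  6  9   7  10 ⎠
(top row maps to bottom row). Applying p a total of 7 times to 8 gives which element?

7

Tracing 8 → 6 → … returns to 8 after 9 steps, so 8 lies in a 9-cycle (1, 2, 11, 10, 7, 5, 8, 6, 3).
Advancing 7 steps from 8: 8 → 6 → 3 → 1 → 2 → 11 → 10 → 7.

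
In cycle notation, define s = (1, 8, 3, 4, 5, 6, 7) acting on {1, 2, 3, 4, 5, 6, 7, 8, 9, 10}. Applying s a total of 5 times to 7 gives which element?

5

7 lies in the 7-cycle (1, 8, 3, 4, 5, 6, 7).
Stepping 5 places around the cycle: 7 → 1 → 8 → 3 → 4 → 5.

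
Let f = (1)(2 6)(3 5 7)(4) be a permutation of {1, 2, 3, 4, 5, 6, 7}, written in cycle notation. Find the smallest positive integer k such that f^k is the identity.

The cycle type of f is (3, 2, 1, 1).
The order of f is the least common multiple of its cycle lengths: lcm(3, 2) = 6.

6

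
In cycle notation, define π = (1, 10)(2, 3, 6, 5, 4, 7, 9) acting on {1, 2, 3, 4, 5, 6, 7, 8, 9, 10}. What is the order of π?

The cycle type of π is (7, 2, 1).
The order is lcm(7, 2) = 14.

14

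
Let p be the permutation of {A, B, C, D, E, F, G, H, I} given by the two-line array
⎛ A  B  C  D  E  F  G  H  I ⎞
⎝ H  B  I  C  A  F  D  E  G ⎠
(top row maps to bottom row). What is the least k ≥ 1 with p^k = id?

Decomposing into disjoint cycles gives cycle lengths 4, 3, 1, 1.
The order is lcm(4, 3) = 12.

12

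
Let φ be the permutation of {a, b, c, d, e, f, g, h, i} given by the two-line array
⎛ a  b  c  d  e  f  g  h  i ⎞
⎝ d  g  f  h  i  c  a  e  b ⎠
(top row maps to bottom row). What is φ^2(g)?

Tracing g → a → … returns to g after 7 steps, so g lies in a 7-cycle (a, d, h, e, i, b, g).
Stepping 2 places around the cycle: g → a → d.

d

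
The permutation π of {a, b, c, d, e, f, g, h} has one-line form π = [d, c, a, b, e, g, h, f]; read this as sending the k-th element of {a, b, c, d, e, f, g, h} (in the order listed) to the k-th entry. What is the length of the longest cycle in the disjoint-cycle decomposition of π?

Decomposing into disjoint cycles gives (a, d, b, c)(f, g, h); the longest has length 4.

4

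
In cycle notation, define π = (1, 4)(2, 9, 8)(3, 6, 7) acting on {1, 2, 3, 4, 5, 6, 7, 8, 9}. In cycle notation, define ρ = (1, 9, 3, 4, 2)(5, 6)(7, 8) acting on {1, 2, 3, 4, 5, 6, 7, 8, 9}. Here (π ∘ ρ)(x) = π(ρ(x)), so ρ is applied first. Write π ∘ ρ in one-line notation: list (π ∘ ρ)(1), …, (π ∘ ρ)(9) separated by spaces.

8 4 1 9 7 5 2 3 6

For each element, apply ρ then π: 1 → 9 → 8; 2 → 1 → 4; 3 → 4 → 1; 4 → 2 → 9; 5 → 6 → 7; 6 → 5 → 5; 7 → 8 → 2; 8 → 7 → 3; 9 → 3 → 6.
Collecting the images, π ∘ ρ = [8 4 1 9 7 5 2 3 6].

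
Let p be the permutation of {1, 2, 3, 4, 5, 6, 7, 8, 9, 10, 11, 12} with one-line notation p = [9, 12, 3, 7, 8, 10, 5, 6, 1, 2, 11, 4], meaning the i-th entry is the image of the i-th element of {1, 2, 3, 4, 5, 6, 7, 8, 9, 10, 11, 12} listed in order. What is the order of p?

8

The disjoint-cycle form of p has cycle lengths 8, 2, 1, 1.
Since disjoint cycles commute, ord(p) = lcm(8, 2) = 8.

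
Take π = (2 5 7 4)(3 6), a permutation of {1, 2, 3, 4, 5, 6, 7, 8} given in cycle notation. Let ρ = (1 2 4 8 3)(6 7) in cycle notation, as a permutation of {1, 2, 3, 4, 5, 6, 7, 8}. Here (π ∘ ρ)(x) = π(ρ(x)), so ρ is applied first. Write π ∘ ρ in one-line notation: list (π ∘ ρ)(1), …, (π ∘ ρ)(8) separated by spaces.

Chase each element through ρ then π: 1 → 2 → 5; 2 → 4 → 2; 3 → 1 → 1; 4 → 8 → 8; 5 → 5 → 7; 6 → 7 → 4; 7 → 6 → 3; 8 → 3 → 6.
Collecting the images, π ∘ ρ = [5 2 1 8 7 4 3 6].

5 2 1 8 7 4 3 6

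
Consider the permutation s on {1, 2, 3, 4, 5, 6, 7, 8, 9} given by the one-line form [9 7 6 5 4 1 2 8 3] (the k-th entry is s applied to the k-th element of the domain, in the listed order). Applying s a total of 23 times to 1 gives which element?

6

Tracing 1 → 9 → … returns to 1 after 4 steps, so 1 lies in a 4-cycle (1, 9, 3, 6).
Powers repeat with period 4 on this cycle, and 23 mod 4 = 3, so s^23(1) = s^3(1).
Advancing 3 steps from 1: 1 → 9 → 3 → 6.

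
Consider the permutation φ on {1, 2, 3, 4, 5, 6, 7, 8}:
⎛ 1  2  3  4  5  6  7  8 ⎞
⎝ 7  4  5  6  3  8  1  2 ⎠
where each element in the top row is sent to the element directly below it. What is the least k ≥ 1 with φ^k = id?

4

Decomposing into disjoint cycles gives cycle lengths 4, 2, 2.
The order is lcm(4, 2, 2) = 4.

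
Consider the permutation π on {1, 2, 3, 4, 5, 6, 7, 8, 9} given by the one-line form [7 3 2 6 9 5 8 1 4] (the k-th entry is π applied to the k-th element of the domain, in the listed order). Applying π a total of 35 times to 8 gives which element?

7

Tracing 8 → 1 → … returns to 8 after 3 steps, so 8 lies in a 3-cycle (1 7 8).
Powers repeat with period 3 on this cycle, and 35 mod 3 = 2, so π^35(8) = π^2(8).
Advancing 2 steps from 8: 8 → 1 → 7.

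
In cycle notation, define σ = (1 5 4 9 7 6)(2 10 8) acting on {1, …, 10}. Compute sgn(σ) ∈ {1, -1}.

The cycle lengths are 6, 3, 1.
A cycle of length ℓ contributes ℓ−1 transpositions, so σ is a product of 5 + 2 = 7 transpositions — odd.

-1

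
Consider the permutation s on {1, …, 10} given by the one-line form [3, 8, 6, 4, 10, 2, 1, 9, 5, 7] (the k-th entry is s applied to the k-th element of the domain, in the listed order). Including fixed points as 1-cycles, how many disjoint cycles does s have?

The cycle decomposition is (1 3 6 2 8 9 5 10 7)(4), which has 2 cycles (counting 1-cycles).

2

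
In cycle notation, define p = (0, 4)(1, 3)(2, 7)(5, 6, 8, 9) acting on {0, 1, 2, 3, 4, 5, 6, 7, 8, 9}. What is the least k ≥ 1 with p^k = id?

4

The disjoint cycles have lengths 4, 2, 2, 2.
Since disjoint cycles commute, ord(p) = lcm(4, 2, 2, 2) = 4.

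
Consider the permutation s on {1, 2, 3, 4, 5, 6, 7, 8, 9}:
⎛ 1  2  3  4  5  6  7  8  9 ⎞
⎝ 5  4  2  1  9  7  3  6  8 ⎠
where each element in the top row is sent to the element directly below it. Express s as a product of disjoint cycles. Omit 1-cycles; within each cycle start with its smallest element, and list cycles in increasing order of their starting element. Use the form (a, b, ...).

Start at 1 and follow images: 1 → 5 → 9 → 8 → 6 → 7 → 3 → 2 → 4 → 1, giving the cycle (1, 5, 9, 8, 6, 7, 3, 2, 4).
Repeating from the next unused element and collecting all non-trivial cycles gives (1, 5, 9, 8, 6, 7, 3, 2, 4).

(1, 5, 9, 8, 6, 7, 3, 2, 4)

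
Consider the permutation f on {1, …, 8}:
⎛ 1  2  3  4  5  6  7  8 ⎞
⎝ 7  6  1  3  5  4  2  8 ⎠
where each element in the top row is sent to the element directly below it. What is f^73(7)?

Tracing 7 → 2 → … returns to 7 after 6 steps, so 7 lies in a 6-cycle (1, 7, 2, 6, 4, 3).
Powers repeat with period 6 on this cycle, and 73 mod 6 = 1, so f^73(7) = f^1(7).
Advancing 1 step from 7: 7 → 2.

2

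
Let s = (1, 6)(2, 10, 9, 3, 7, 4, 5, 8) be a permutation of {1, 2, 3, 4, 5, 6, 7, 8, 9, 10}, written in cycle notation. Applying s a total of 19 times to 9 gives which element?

9 lies in the 8-cycle (2, 10, 9, 3, 7, 4, 5, 8).
On an 8-cycle, s^8 is the identity, so s^19 = s^3 there (19 ≡ 3 mod 8).
Stepping 3 places around the cycle: 9 → 3 → 7 → 4.

4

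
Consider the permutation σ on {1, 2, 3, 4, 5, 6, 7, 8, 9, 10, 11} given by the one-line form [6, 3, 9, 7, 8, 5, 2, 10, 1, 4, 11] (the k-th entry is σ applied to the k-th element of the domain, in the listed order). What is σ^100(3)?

Tracing 3 → 9 → … returns to 3 after 10 steps, so 3 lies in a 10-cycle (1 6 5 8 10 4 7 2 3 9).
On a 10-cycle, σ^10 is the identity, so σ^100 = σ^0 there (100 ≡ 0 mod 10).
So σ^100(3) = 3.

3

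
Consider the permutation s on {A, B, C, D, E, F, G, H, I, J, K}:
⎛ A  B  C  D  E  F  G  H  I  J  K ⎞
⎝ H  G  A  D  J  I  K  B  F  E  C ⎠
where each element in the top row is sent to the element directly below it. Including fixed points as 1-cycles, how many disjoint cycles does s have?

4

The cycle decomposition is (A H B G K C)(D)(E J)(F I), which has 4 cycles (counting 1-cycles).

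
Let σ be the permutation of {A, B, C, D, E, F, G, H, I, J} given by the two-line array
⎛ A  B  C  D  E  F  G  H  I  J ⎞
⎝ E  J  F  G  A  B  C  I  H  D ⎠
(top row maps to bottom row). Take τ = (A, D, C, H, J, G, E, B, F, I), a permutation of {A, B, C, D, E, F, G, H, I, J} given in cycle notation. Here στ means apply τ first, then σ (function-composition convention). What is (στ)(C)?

I

τ(C) = H, then σ(H) = I; composing gives (στ)(C) = I.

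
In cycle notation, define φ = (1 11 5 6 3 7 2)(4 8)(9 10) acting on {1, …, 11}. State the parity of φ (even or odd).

even

The cycle lengths are 7, 2, 2.
A cycle is odd iff its length is even; φ has 2 even-length cycles, so sgn(φ) = (−1)^2 and φ is even.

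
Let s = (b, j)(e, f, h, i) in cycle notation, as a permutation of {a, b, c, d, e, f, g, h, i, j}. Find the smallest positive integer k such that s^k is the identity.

4

The disjoint cycles have lengths 4, 2, 1, 1, 1, 1.
Since disjoint cycles commute, ord(s) = lcm(4, 2) = 4.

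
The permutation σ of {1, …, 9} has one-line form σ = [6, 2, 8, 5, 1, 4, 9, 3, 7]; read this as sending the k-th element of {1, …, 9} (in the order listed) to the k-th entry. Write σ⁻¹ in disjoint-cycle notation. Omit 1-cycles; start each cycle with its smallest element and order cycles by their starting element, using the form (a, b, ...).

The cycle decomposition of σ is (1, 6, 4, 5)(3, 8)(7, 9).
The inverse reverses every cycle; in canonical form, σ⁻¹ = (1, 5, 4, 6)(3, 8)(7, 9).

(1, 5, 4, 6)(3, 8)(7, 9)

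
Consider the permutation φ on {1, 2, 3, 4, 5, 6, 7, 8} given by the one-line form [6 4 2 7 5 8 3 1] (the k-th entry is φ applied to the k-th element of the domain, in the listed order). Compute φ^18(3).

Tracing 3 → 2 → … returns to 3 after 4 steps, so 3 lies in a 4-cycle (2 4 7 3).
Since the cycle has length 4, φ^18 acts on it the same as φ^2 (18 mod 4 = 2).
Stepping 2 places around the cycle: 3 → 2 → 4.

4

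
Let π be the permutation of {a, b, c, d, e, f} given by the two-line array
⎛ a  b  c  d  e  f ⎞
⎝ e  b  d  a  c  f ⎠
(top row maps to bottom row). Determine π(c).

d

The entry below c in the array is d, so π(c) = d.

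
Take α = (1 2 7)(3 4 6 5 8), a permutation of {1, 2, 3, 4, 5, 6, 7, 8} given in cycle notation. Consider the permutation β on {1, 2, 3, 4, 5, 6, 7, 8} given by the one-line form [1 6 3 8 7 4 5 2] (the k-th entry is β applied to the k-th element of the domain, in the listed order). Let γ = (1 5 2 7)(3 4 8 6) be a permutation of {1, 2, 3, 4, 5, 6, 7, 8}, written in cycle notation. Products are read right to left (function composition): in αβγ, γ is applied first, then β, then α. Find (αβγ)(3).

Apply the permutations in order: γ(3) = 4, then β(4) = 8, then α(8) = 3. So (αβγ)(3) = 3.

3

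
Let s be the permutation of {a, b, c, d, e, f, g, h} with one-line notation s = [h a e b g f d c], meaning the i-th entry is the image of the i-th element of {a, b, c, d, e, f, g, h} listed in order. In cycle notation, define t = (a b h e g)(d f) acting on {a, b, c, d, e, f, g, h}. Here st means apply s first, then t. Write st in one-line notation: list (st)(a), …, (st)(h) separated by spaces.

Chase each element through s then t: a → h → e; b → a → b; c → e → g; d → b → h; e → g → a; f → f → d; g → d → f; h → c → c.
Collecting the images, st = [e b g h a d f c].

e b g h a d f c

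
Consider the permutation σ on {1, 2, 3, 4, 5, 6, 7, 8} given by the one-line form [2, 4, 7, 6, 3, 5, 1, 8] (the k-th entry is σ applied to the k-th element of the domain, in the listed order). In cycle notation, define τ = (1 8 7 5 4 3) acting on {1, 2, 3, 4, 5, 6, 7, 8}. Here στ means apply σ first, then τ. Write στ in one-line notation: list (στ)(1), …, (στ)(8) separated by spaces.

2 3 5 6 1 4 8 7

Chase each element through σ then τ: 1 → 2 → 2; 2 → 4 → 3; 3 → 7 → 5; 4 → 6 → 6; 5 → 3 → 1; 6 → 5 → 4; 7 → 1 → 8; 8 → 8 → 7.
So στ in one-line form is 2 3 5 6 1 4 8 7.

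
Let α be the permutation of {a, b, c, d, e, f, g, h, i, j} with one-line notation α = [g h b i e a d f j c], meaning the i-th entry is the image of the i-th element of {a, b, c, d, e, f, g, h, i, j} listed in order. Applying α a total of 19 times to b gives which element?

h

Tracing b → h → … returns to b after 9 steps, so b lies in a 9-cycle (a g d i j c b h f).
On a 9-cycle, α^9 is the identity, so α^19 = α^1 there (19 ≡ 1 mod 9).
Stepping 1 place around the cycle: b → h.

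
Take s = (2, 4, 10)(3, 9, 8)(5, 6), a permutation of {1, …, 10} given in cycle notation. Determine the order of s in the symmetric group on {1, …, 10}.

The cycle type of s is (3, 3, 2, 1, 1).
The order of s is the least common multiple of its cycle lengths: lcm(3, 3, 2) = 6.

6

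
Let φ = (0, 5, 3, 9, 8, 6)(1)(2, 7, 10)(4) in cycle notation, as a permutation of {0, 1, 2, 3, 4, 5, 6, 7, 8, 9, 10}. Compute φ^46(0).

0 lies in the 6-cycle (0, 5, 3, 9, 8, 6).
Since the cycle has length 6, φ^46 acts on it the same as φ^4 (46 mod 6 = 4).
Advancing 4 steps from 0: 0 → 5 → 3 → 9 → 8.

8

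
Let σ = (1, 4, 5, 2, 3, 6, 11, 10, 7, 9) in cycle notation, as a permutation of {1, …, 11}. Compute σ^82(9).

9 lies in the 10-cycle (1, 4, 5, 2, 3, 6, 11, 10, 7, 9).
On a 10-cycle, σ^10 is the identity, so σ^82 = σ^2 there (82 ≡ 2 mod 10).
Stepping 2 places around the cycle: 9 → 1 → 4.

4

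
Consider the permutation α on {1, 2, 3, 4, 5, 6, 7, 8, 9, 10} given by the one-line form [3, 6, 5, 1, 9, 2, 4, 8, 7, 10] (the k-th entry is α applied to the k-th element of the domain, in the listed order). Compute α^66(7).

Tracing 7 → 4 → … returns to 7 after 6 steps, so 7 lies in a 6-cycle (1, 3, 5, 9, 7, 4).
On a 6-cycle, α^6 is the identity, so α^66 = α^0 there (66 ≡ 0 mod 6).
So α^66(7) = 7.

7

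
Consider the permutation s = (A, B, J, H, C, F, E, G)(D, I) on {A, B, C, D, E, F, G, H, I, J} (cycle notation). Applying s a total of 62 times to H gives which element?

H lies in the 8-cycle (A, B, J, H, C, F, E, G).
Powers repeat with period 8 on this cycle, and 62 mod 8 = 6, so s^62(H) = s^6(H).
Stepping 6 places around the cycle: H → C → F → E → G → A → B.

B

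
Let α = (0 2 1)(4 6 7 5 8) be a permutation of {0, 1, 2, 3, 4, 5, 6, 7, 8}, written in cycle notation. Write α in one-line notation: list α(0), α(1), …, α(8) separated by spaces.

Each element maps to the next entry in its cycle (wrapping to the front): 0↦2, 1↦0, 2↦1, 3↦3, 4↦6, 5↦8, 6↦7, 7↦5, 8↦4.
Listing these in domain order gives 2 0 1 3 6 8 7 5 4.

2 0 1 3 6 8 7 5 4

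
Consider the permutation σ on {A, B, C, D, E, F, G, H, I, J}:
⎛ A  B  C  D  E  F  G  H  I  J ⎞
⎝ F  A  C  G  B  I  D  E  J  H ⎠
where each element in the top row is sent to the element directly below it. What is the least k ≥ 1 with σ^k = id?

Decomposing into disjoint cycles gives cycle lengths 7, 2, 1.
The order is lcm(7, 2) = 14.

14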